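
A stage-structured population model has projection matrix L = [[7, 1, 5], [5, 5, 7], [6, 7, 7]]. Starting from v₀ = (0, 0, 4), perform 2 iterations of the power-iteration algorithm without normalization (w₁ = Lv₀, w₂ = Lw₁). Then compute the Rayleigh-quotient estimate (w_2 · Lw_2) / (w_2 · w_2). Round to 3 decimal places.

λ ≈ 16.661

w1 = Lv₀ = (20, 28, 28)
w2 = Lw1 = (308, 436, 512)
Lw2 = (5152, 7304, 8484)
w2·Lw2 = 308·5152 + 436·7304 + 512·8484 = 9115168; w2·w2 = 308·308 + 436·436 + 512·512 = 547104
λ ≈ 9115168/547104 = 16.661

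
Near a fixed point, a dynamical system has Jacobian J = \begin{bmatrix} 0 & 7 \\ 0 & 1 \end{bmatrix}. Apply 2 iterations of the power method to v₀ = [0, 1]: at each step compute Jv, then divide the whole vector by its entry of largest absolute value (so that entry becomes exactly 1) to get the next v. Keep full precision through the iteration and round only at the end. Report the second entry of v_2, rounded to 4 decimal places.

0.1429

Jv0 = (7.00000, 1.00000); divide by 7.00000 → v1 = (1.00000, 0.14286)
Jv1 = (1.00000, 0.14286); divide by 1.00000 → v2 = (1.00000, 0.14286)
Requested entry of v2: 1/7 = 0.1429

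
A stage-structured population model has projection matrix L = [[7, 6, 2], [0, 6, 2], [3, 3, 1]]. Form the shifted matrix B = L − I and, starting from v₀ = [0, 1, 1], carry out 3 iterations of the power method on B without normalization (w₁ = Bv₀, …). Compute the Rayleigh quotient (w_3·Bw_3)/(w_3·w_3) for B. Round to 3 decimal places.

B = L − I has rows (6, 6, 2); (0, 5, 2); (3, 3, 0)
w1 = Bv₀ = (6·0 + 6·1 + 2·1; 0·0 + 5·1 + 2·1; 3·0 + 3·1 + 0·1) = (8, 7, 3)
w2 = Bw1 = (6·8 + 6·7 + 2·3; 0·8 + 5·7 + 2·3; 3·8 + 3·7 + 0·3) = (96, 41, 45)
w3 = Bw2 = (912, 295, 411)
Bw3 = (8064, 2297, 3621)
w3·Bw3 = 9520214; w3·w3 = 1087690; μ ≈ 9520214/1087690 = 8.753

μ ≈ 8.753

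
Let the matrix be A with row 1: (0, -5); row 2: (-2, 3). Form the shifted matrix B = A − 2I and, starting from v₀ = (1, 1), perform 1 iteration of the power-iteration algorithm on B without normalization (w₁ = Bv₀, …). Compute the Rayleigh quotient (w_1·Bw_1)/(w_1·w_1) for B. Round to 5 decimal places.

μ ≈ -2.92000

B = A − 2I has rows (-2, -5); (-2, 1)
w1 = Bv₀ = ((-2)·1 + (-5)·1; (-2)·1 + 1·1) = (-7, -1)
Bw1 = (19, 13)
w1·Bw1 = -146; w1·w1 = 50; μ ≈ -146/50 = -2.92000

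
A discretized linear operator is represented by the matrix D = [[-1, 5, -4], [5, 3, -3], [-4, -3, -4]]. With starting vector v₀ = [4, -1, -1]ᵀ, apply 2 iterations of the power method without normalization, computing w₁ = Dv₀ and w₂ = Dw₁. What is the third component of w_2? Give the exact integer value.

-4

w1 = Dv₀ = ((-1)·4 + 5·(-1) + (-4)·(-1); 5·4 + 3·(-1) + (-3)·(-1); (-4)·4 + (-3)·(-1) + (-4)·(-1)) = (-5, 20, -9)
w2 = Dw1 = ((-1)·(-5) + 5·20 + (-4)·(-9); 5·(-5) + 3·20 + (-3)·(-9); (-4)·(-5) + (-3)·20 + (-4)·(-9)) = (141, 62, -4)
The requested component of w2 is -4.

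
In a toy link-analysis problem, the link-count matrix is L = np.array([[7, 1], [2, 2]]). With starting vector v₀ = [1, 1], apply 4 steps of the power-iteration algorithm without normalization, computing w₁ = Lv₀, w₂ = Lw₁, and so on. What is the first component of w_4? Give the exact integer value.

w1 = Lv₀ = (7·1 + 1·1; 2·1 + 2·1) = (8, 4)
w2 = Lw1 = (7·8 + 1·4; 2·8 + 2·4) = (60, 24)
w3 = Lw2 = (444, 168)
w4 = Lw3 = (3276, 1224)
The requested component of w4 is 3276.

3276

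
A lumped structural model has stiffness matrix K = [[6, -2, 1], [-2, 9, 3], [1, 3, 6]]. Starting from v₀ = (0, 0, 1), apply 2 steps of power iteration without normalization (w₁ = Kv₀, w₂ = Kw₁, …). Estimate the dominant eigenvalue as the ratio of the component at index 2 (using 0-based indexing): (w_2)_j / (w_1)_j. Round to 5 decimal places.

w1 = Kv₀ = (6·0 + (-2)·0 + 1·1; (-2)·0 + 9·0 + 3·1; 1·0 + 3·0 + 6·1) = (1, 3, 6)
w2 = Kw1 = (6·1 + (-2)·3 + 1·6; (-2)·1 + 9·3 + 3·6; 1·1 + 3·3 + 6·6) = (6, 43, 46)
Ratio at component: 46 / 6 = 7.66667

7.66667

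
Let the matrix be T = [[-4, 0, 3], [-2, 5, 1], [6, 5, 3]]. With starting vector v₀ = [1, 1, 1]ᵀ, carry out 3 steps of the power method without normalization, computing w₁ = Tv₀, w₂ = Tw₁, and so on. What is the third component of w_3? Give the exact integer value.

624

w1 = Tv₀ = (-1, 4, 14)
w2 = Tw1 = (46, 36, 56)
w3 = Tw2 = (-16, 144, 624)
The requested component of w3 is 624.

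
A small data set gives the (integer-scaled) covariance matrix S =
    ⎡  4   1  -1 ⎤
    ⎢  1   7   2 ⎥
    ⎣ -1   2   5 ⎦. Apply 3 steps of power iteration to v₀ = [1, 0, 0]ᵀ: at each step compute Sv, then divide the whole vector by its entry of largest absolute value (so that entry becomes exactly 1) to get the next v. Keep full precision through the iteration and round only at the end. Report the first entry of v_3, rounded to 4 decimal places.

1.0000

Sv0 = (4.00000, 1.00000, -1.00000); divide by 4.00000 → v1 = (1.00000, 0.25000, -0.25000)
Sv1 = (4.50000, 2.25000, -1.75000); divide by 4.50000 → v2 = (1.00000, 0.50000, -0.38889)
Sv2 = (4.88889, 3.72222, -1.94444); divide by 4.88889 → v3 = (1.00000, 0.76136, -0.39773)
Requested entry of v3: 88/88 = 1.0000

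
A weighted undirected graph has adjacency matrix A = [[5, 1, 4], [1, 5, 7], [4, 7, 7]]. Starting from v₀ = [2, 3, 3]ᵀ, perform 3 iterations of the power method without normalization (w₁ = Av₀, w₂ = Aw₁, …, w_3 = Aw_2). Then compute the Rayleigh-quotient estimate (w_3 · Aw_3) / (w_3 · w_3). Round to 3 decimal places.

14.525

w1 = Av₀ = (5·2 + 1·3 + 4·3; 1·2 + 5·3 + 7·3; 4·2 + 7·3 + 7·3) = (25, 38, 50)
w2 = Aw1 = (5·25 + 1·38 + 4·50; 1·25 + 5·38 + 7·50; 4·25 + 7·38 + 7·50) = (363, 565, 716)
w3 = Aw2 = (5244, 8200, 10419)
Aw3 = (76096, 119177, 151309)
w3·Aw3 = 5244·76096 + 8200·119177 + 10419·151309 = 2952787295; w3·w3 = 5244·5244 + 8200·8200 + 10419·10419 = 203295097
λ ≈ 2952787295/203295097 = 14.525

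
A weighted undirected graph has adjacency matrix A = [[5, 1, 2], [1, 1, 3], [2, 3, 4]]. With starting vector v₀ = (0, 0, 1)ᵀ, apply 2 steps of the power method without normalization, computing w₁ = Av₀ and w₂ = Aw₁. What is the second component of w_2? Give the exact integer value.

w1 = Av₀ = (5·0 + 1·0 + 2·1; 1·0 + 1·0 + 3·1; 2·0 + 3·0 + 4·1) = (2, 3, 4)
w2 = Aw1 = (5·2 + 1·3 + 2·4; 1·2 + 1·3 + 3·4; 2·2 + 3·3 + 4·4) = (21, 17, 29)
The requested component of w2 is 17.

17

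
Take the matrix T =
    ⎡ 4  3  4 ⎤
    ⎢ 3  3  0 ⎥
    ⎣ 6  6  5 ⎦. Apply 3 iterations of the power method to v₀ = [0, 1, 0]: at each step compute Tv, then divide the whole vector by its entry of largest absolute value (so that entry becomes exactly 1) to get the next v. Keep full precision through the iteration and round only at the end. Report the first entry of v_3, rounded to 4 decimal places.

Tv0 = (3.00000, 3.00000, 6.00000); divide by 6.00000 → v1 = (0.50000, 0.50000, 1.00000)
Tv1 = (7.50000, 3.00000, 11.00000); divide by 11.00000 → v2 = (0.68182, 0.27273, 1.00000)
Tv2 = (7.54545, 2.86364, 10.72727); divide by 10.72727 → v3 = (0.70339, 0.26695, 1.00000)
Requested entry of v3: 498/708 = 0.7034

0.7034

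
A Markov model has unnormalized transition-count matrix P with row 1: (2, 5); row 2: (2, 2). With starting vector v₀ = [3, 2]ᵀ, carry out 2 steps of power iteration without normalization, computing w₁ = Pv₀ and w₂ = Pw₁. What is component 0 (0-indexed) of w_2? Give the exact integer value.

w1 = Pv₀ = (2·3 + 5·2; 2·3 + 2·2) = (16, 10)
w2 = Pw1 = (2·16 + 5·10; 2·16 + 2·10) = (82, 52)
The requested component of w2 is 82.

82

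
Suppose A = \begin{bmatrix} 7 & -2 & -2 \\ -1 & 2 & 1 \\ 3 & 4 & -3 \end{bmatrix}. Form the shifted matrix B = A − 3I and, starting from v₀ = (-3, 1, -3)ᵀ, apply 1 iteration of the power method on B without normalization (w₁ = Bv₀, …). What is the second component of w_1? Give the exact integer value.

B = A − 3I has rows (4, -2, -2); (-1, -1, 1); (3, 4, -6)
w1 = Bv₀ = (-8, -1, 13)
Requested component of w1: -1

-1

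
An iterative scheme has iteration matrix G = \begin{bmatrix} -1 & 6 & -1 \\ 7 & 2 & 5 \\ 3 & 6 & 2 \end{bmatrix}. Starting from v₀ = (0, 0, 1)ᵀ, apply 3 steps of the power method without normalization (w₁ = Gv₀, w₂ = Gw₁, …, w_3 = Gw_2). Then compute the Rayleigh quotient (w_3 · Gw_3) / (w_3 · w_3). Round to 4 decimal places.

w1 = Gv₀ = (-1, 5, 2)
w2 = Gw1 = (29, 13, 31)
w3 = Gw2 = (18, 384, 227)
Gw3 = (2059, 2029, 2812)
w3·Gw3 = 18·2059 + 384·2029 + 227·2812 = 1454522; w3·w3 = 18·18 + 384·384 + 227·227 = 199309
λ ≈ 1454522/199309 = 7.2978

7.2978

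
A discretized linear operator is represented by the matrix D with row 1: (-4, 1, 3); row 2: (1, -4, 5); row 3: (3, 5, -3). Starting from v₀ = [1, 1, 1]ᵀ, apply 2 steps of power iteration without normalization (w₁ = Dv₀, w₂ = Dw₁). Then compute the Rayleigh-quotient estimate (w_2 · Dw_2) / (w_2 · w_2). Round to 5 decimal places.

λ ≈ -5.25539

w1 = Dv₀ = ((-4)·1 + 1·1 + 3·1; 1·1 + (-4)·1 + 5·1; 3·1 + 5·1 + (-3)·1) = (0, 2, 5)
w2 = Dw1 = ((-4)·0 + 1·2 + 3·5; 1·0 + (-4)·2 + 5·5; 3·0 + 5·2 + (-3)·5) = (17, 17, -5)
Dw2 = (-66, -76, 151)
w2·Dw2 = 17·(-66) + 17·(-76) + (-5)·151 = -3169; w2·w2 = 17·17 + 17·17 + (-5)·(-5) = 603
λ ≈ -3169/603 = -5.25539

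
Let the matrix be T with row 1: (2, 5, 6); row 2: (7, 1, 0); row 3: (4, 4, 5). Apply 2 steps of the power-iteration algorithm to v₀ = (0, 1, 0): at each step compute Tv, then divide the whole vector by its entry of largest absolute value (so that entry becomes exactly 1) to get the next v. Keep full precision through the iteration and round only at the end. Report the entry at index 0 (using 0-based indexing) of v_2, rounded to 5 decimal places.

Tv0 = (5.000000, 1.000000, 4.000000); divide by 5.000000 → v1 = (1.000000, 0.200000, 0.800000)
Tv1 = (7.800000, 7.200000, 8.800000); divide by 8.800000 → v2 = (0.886364, 0.818182, 1.000000)
Requested entry of v2: 39/44 = 0.88636

0.88636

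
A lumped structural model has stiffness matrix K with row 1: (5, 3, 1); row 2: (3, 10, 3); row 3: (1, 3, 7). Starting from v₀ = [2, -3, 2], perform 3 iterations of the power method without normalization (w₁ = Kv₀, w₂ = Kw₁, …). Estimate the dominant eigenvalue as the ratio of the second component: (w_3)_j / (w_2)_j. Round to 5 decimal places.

λ ≈ 10.68000

w1 = Kv₀ = (3, -18, 7)
w2 = Kw1 = (-32, -150, -2)
w3 = Kw2 = (-612, -1602, -496)
Ratio at component: -1602 / -150 = 10.68000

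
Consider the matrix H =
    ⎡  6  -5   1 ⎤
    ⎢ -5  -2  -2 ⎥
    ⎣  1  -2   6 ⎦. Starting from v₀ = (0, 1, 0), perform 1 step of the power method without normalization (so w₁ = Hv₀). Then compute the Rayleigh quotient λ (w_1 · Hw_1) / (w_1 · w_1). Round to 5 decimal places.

w1 = Hv₀ = (6·0 + (-5)·1 + 1·0; (-5)·0 + (-2)·1 + (-2)·0; 1·0 + (-2)·1 + 6·0) = (-5, -2, -2)
Hw1 = (-22, 33, -13)
w1·Hw1 = (-5)·(-22) + (-2)·33 + (-2)·(-13) = 70; w1·w1 = (-5)·(-5) + (-2)·(-2) + (-2)·(-2) = 33
λ ≈ 70/33 = 2.12121

λ ≈ 2.12121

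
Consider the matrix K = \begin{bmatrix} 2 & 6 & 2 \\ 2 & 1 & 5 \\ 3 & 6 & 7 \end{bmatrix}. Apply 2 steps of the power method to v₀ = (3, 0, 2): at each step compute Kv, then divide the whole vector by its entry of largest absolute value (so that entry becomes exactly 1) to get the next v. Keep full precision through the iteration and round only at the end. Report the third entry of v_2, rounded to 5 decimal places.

Kv0 = (10.000000, 16.000000, 23.000000); divide by 23.000000 → v1 = (0.434783, 0.695652, 1.000000)
Kv1 = (7.043478, 6.565217, 12.478261); divide by 12.478261 → v2 = (0.564460, 0.526132, 1.000000)
Requested entry of v2: 287/287 = 1.00000

1.00000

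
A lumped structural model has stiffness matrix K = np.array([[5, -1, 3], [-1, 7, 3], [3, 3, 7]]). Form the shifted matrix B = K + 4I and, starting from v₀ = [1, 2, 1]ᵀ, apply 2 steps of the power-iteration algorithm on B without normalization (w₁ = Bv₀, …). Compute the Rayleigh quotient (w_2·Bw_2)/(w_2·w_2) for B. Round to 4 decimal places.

B = K + 4I has rows (9, -1, 3); (-1, 11, 3); (3, 3, 11)
w1 = Bv₀ = (9·1 + (-1)·2 + 3·1; (-1)·1 + 11·2 + 3·1; 3·1 + 3·2 + 11·1) = (10, 24, 20)
w2 = Bw1 = (9·10 + (-1)·24 + 3·20; (-1)·10 + 11·24 + 3·20; 3·10 + 3·24 + 11·20) = (126, 314, 322)
Bw2 = (1786, 4294, 4862)
w2·Bw2 = 3138916; w2·w2 = 218156; μ ≈ 3138916/218156 = 14.3884

μ ≈ 14.3884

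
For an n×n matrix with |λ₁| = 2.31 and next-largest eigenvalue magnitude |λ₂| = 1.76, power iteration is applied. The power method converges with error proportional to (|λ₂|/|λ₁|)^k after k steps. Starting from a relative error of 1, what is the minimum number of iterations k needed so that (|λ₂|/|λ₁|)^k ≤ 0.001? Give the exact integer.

|λ₂/λ₁| = 1.76/2.31 = 0.76190
Need k ≥ ln(0.001) / ln(0.76190) = -6.9078 / -0.2719 ≈ 25.402
Smallest integer k satisfying the bound: 26

26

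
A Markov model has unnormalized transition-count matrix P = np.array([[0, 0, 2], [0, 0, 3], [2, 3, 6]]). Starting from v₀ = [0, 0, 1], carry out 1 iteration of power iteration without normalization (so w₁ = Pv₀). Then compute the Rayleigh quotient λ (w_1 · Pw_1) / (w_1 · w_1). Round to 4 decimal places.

7.5918

w1 = Pv₀ = (2, 3, 6)
Pw1 = (12, 18, 49)
w1·Pw1 = 2·12 + 3·18 + 6·49 = 372; w1·w1 = 2·2 + 3·3 + 6·6 = 49
λ ≈ 372/49 = 7.5918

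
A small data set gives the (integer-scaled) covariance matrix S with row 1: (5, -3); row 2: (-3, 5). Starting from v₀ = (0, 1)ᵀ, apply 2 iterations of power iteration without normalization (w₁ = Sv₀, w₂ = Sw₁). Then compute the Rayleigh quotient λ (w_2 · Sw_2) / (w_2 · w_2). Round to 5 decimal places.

λ ≈ 7.97665

w1 = Sv₀ = (5·0 + (-3)·1; (-3)·0 + 5·1) = (-3, 5)
w2 = Sw1 = (5·(-3) + (-3)·5; (-3)·(-3) + 5·5) = (-30, 34)
Sw2 = (-252, 260)
w2·Sw2 = (-30)·(-252) + 34·260 = 16400; w2·w2 = (-30)·(-30) + 34·34 = 2056
λ ≈ 16400/2056 = 7.97665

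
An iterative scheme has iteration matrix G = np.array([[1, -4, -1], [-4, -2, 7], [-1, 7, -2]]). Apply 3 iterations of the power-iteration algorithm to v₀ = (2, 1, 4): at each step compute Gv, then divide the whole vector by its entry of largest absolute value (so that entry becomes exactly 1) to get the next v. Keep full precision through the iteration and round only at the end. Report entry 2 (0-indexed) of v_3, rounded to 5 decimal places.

Gv0 = (-6.000000, 18.000000, -3.000000); divide by 18.000000 → v1 = (-0.333333, 1.000000, -0.166667)
Gv1 = (-4.166667, -1.833333, 7.666667); divide by 7.666667 → v2 = (-0.543478, -0.239130, 1.000000)
Gv2 = (-0.586957, 9.652174, -3.130435); divide by 9.652174 → v3 = (-0.060811, 1.000000, -0.324324)
Requested entry of v3: -432/1332 = -0.32432

-0.32432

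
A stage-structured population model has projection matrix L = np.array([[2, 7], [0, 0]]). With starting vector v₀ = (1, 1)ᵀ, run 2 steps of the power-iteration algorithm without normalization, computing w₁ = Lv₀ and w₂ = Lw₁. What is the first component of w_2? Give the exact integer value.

18

w1 = Lv₀ = (2·1 + 7·1; 0·1 + 0·1) = (9, 0)
w2 = Lw1 = (2·9 + 7·0; 0·9 + 0·0) = (18, 0)
The requested component of w2 is 18.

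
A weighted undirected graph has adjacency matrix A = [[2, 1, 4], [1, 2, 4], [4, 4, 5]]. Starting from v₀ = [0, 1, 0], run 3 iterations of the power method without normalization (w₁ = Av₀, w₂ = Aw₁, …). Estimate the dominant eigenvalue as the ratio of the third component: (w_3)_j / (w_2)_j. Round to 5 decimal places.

w1 = Av₀ = (1, 2, 4)
w2 = Aw1 = (20, 21, 32)
w3 = Aw2 = (189, 190, 324)
Ratio at component: 324 / 32 = 10.12500

λ ≈ 10.12500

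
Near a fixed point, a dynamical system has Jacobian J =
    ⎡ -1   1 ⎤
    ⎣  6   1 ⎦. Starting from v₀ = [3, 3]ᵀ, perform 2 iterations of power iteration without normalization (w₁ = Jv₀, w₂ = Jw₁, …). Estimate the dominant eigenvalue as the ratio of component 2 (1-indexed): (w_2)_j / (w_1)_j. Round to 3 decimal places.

w1 = Jv₀ = ((-1)·3 + 1·3; 6·3 + 1·3) = (0, 21)
w2 = Jw1 = ((-1)·0 + 1·21; 6·0 + 1·21) = (21, 21)
Ratio at component: 21 / 21 = 1.000

1.000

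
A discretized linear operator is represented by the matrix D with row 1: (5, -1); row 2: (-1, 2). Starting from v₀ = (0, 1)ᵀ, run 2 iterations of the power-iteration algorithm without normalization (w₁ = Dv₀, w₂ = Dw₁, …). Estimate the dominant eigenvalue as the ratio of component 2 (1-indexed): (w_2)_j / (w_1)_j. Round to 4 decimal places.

λ ≈ 2.5000

w1 = Dv₀ = (-1, 2)
w2 = Dw1 = (-7, 5)
Ratio at component: 5 / 2 = 2.5000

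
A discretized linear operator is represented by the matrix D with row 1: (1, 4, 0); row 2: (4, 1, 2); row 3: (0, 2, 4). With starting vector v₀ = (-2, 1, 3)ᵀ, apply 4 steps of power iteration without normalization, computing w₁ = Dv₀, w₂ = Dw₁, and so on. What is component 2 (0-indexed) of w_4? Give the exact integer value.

1414

w1 = Dv₀ = (1·(-2) + 4·1 + 0·3; 4·(-2) + 1·1 + 2·3; 0·(-2) + 2·1 + 4·3) = (2, -1, 14)
w2 = Dw1 = (1·2 + 4·(-1) + 0·14; 4·2 + 1·(-1) + 2·14; 0·2 + 2·(-1) + 4·14) = (-2, 35, 54)
w3 = Dw2 = (138, 135, 286)
w4 = Dw3 = (678, 1259, 1414)
The requested component of w4 is 1414.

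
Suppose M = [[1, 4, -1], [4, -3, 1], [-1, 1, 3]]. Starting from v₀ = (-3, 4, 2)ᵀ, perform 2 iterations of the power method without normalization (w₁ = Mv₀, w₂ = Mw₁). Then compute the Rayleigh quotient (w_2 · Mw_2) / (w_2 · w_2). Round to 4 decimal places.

-5.2948

w1 = Mv₀ = (1·(-3) + 4·4 + (-1)·2; 4·(-3) + (-3)·4 + 1·2; (-1)·(-3) + 1·4 + 3·2) = (11, -22, 13)
w2 = Mw1 = (1·11 + 4·(-22) + (-1)·13; 4·11 + (-3)·(-22) + 1·13; (-1)·11 + 1·(-22) + 3·13) = (-90, 123, 6)
Mw2 = (396, -723, 231)
w2·Mw2 = (-90)·396 + 123·(-723) + 6·231 = -123183; w2·w2 = (-90)·(-90) + 123·123 + 6·6 = 23265
λ ≈ -123183/23265 = -5.2948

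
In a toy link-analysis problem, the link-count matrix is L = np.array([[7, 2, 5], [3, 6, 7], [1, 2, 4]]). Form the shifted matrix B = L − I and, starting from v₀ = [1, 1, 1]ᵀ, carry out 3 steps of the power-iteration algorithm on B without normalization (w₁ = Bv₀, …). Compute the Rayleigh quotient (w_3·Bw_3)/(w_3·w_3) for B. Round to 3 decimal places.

B = L − I has rows (6, 2, 5); (3, 5, 7); (1, 2, 3)
w1 = Bv₀ = (13, 15, 6)
w2 = Bw1 = (138, 156, 61)
w3 = Bw2 = (1445, 1621, 633)
Bw3 = (15077, 16871, 6586)
w3·Bw3 = 53303094; w3·w3 = 5116355; μ ≈ 53303094/5116355 = 10.418

10.418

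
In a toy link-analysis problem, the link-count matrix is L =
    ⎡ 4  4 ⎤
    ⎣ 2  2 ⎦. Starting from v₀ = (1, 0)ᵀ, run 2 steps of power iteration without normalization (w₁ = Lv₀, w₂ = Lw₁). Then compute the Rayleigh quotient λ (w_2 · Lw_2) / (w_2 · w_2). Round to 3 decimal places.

w1 = Lv₀ = (4·1 + 4·0; 2·1 + 2·0) = (4, 2)
w2 = Lw1 = (4·4 + 4·2; 2·4 + 2·2) = (24, 12)
Lw2 = (144, 72)
w2·Lw2 = 24·144 + 12·72 = 4320; w2·w2 = 24·24 + 12·12 = 720
λ ≈ 4320/720 = 6.000

λ ≈ 6.000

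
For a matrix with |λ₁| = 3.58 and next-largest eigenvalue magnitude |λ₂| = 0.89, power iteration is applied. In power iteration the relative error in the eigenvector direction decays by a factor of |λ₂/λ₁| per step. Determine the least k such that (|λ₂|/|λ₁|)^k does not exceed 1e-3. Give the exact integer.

|λ₂/λ₁| = 0.89/3.58 = 0.24860
Need k ≥ ln(1e-3) / ln(0.24860) = -6.9078 / -1.3919 ≈ 4.963
Smallest integer k satisfying the bound: 5

5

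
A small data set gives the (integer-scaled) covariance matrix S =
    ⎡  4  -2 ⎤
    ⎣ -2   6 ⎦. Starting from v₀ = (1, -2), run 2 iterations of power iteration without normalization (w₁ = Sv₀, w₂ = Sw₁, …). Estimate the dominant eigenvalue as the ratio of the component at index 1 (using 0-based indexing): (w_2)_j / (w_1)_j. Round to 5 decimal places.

7.14286

w1 = Sv₀ = (4·1 + (-2)·(-2); (-2)·1 + 6·(-2)) = (8, -14)
w2 = Sw1 = (4·8 + (-2)·(-14); (-2)·8 + 6·(-14)) = (60, -100)
Ratio at component: -100 / -14 = 7.14286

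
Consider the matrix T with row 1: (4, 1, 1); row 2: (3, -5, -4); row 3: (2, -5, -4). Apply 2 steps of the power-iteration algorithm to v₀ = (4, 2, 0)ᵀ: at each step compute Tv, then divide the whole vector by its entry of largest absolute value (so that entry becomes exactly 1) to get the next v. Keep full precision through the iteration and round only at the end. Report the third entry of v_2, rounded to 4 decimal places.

Tv0 = (18.00000, 2.00000, -2.00000); divide by 18.00000 → v1 = (1.00000, 0.11111, -0.11111)
Tv1 = (4.00000, 2.88889, 1.88889); divide by 4.00000 → v2 = (1.00000, 0.72222, 0.47222)
Requested entry of v2: 34/72 = 0.4722

0.4722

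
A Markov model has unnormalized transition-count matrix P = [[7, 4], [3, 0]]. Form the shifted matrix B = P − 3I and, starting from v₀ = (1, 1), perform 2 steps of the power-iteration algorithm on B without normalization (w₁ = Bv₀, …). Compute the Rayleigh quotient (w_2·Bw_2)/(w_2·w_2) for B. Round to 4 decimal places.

μ ≈ 4.8400

B = P − 3I has rows (4, 4); (3, -3)
w1 = Bv₀ = (4·1 + 4·1; 3·1 + (-3)·1) = (8, 0)
w2 = Bw1 = (4·8 + 4·0; 3·8 + (-3)·0) = (32, 24)
Bw2 = (224, 24)
w2·Bw2 = 7744; w2·w2 = 1600; μ ≈ 7744/1600 = 4.8400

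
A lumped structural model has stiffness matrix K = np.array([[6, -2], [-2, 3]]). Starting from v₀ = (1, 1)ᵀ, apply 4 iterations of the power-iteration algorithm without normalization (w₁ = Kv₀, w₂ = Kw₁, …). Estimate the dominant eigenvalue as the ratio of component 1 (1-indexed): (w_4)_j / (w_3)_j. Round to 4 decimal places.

w1 = Kv₀ = (6·1 + (-2)·1; (-2)·1 + 3·1) = (4, 1)
w2 = Kw1 = (6·4 + (-2)·1; (-2)·4 + 3·1) = (22, -5)
w3 = Kw2 = (142, -59)
w4 = Kw3 = (970, -461)
Ratio at component: 970 / 142 = 6.8310

λ ≈ 6.8310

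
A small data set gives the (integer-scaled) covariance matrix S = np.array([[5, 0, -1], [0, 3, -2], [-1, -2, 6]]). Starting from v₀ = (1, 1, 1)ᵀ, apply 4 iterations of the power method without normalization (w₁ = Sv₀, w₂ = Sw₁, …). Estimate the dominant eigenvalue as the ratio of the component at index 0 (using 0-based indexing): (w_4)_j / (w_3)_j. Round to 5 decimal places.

w1 = Sv₀ = (5·1 + 0·1 + (-1)·1; 0·1 + 3·1 + (-2)·1; (-1)·1 + (-2)·1 + 6·1) = (4, 1, 3)
w2 = Sw1 = (5·4 + 0·1 + (-1)·3; 0·4 + 3·1 + (-2)·3; (-1)·4 + (-2)·1 + 6·3) = (17, -3, 12)
w3 = Sw2 = (73, -33, 61)
w4 = Sw3 = (304, -221, 359)
Ratio at component: 304 / 73 = 4.16438

λ ≈ 4.16438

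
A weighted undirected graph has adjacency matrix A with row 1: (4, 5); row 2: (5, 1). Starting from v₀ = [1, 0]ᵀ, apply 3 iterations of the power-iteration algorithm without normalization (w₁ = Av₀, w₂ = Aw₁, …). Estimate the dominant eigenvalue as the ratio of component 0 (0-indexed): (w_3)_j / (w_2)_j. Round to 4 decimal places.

w1 = Av₀ = (4, 5)
w2 = Aw1 = (41, 25)
w3 = Aw2 = (289, 230)
Ratio at component: 289 / 41 = 7.0488

7.0488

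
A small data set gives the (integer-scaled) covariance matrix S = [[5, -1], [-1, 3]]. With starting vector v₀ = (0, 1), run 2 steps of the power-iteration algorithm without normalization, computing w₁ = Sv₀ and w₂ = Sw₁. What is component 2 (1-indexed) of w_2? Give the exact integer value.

10

w1 = Sv₀ = (5·0 + (-1)·1; (-1)·0 + 3·1) = (-1, 3)
w2 = Sw1 = (5·(-1) + (-1)·3; (-1)·(-1) + 3·3) = (-8, 10)
The requested component of w2 is 10.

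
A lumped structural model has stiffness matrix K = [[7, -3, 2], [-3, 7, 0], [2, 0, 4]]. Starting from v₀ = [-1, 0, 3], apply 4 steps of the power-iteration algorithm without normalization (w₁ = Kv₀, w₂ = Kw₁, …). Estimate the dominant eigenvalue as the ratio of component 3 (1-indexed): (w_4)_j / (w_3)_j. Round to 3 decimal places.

w1 = Kv₀ = (-1, 3, 10)
w2 = Kw1 = (4, 24, 38)
w3 = Kw2 = (32, 156, 160)
w4 = Kw3 = (76, 996, 704)
Ratio at component: 704 / 160 = 4.400

4.400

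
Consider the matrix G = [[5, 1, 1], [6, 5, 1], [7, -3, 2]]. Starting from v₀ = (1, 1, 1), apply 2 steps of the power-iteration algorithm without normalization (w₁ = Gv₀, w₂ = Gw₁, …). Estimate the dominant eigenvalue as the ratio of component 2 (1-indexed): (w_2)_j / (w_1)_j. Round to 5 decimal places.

λ ≈ 9.00000

w1 = Gv₀ = (7, 12, 6)
w2 = Gw1 = (53, 108, 25)
Ratio at component: 108 / 12 = 9.00000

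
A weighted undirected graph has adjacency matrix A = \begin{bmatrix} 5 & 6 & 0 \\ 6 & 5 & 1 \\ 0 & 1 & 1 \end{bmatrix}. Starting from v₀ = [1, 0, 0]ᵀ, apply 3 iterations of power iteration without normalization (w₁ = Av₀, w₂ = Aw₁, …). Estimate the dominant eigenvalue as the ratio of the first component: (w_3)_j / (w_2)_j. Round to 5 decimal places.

w1 = Av₀ = (5·1 + 6·0 + 0·0; 6·1 + 5·0 + 1·0; 0·1 + 1·0 + 1·0) = (5, 6, 0)
w2 = Aw1 = (5·5 + 6·6 + 0·0; 6·5 + 5·6 + 1·0; 0·5 + 1·6 + 1·0) = (61, 60, 6)
w3 = Aw2 = (665, 672, 66)
Ratio at component: 665 / 61 = 10.90164

10.90164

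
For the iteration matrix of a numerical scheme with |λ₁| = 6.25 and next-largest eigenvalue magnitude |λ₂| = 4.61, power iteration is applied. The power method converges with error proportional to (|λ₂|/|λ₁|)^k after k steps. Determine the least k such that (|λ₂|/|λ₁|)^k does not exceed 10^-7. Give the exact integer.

|λ₂/λ₁| = 4.61/6.25 = 0.73760
Need k ≥ ln(10^-7) / ln(0.73760) = -16.1181 / -0.3044 ≈ 52.958
Smallest integer k satisfying the bound: 53

53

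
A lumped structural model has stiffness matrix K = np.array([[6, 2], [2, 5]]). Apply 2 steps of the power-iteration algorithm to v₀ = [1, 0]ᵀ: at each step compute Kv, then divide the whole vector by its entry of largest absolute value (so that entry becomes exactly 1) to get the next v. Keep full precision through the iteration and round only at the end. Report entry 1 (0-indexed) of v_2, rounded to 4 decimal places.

0.5500

Kv0 = (6.00000, 2.00000); divide by 6.00000 → v1 = (1.00000, 0.33333)
Kv1 = (6.66667, 3.66667); divide by 6.66667 → v2 = (1.00000, 0.55000)
Requested entry of v2: 22/40 = 0.5500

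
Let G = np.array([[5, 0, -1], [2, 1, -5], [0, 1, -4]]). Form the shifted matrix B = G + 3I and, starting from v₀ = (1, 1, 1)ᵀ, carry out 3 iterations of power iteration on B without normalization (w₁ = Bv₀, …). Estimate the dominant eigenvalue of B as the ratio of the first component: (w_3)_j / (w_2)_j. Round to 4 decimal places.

B = G + 3I has rows (8, 0, -1); (2, 4, -5); (0, 1, -1)
w1 = Bv₀ = (8·1 + 0·1 + (-1)·1; 2·1 + 4·1 + (-5)·1; 0·1 + 1·1 + (-1)·1) = (7, 1, 0)
w2 = Bw1 = (8·7 + 0·1 + (-1)·0; 2·7 + 4·1 + (-5)·0; 0·7 + 1·1 + (-1)·0) = (56, 18, 1)
w3 = Bw2 = (447, 179, 17)
Ratio: 447/56 = 7.9821

7.9821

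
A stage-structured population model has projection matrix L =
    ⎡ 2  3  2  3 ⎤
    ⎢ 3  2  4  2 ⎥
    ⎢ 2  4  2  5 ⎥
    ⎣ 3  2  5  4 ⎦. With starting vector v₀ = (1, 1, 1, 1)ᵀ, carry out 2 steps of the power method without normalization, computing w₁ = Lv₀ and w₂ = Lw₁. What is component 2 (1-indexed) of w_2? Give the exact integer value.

132

w1 = Lv₀ = (2·1 + 3·1 + 2·1 + 3·1; 3·1 + 2·1 + 4·1 + 2·1; 2·1 + 4·1 + 2·1 + 5·1; 3·1 + 2·1 + 5·1 + 4·1) = (10, 11, 13, 14)
w2 = Lw1 = (2·10 + 3·11 + 2·13 + 3·14; 3·10 + 2·11 + 4·13 + 2·14; 2·10 + 4·11 + 2·13 + 5·14; 3·10 + 2·11 + 5·13 + 4·14) = (121, 132, 160, 173)
The requested component of w2 is 132.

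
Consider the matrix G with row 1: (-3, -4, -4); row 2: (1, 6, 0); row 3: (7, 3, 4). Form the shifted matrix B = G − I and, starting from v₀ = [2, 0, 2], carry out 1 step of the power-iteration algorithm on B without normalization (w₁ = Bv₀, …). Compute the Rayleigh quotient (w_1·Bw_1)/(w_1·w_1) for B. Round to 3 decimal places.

μ ≈ -0.830

B = G − I has rows (-4, -4, -4); (1, 5, 0); (7, 3, 3)
w1 = Bv₀ = ((-4)·2 + (-4)·0 + (-4)·2; 1·2 + 5·0 + 0·2; 7·2 + 3·0 + 3·2) = (-16, 2, 20)
Bw1 = (-24, -6, -46)
w1·Bw1 = -548; w1·w1 = 660; μ ≈ -548/660 = -0.830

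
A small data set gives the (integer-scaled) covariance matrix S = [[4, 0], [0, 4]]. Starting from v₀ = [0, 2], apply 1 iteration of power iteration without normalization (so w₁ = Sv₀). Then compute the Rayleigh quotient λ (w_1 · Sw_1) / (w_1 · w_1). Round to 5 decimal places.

λ ≈ 4.00000

w1 = Sv₀ = (4·0 + 0·2; 0·0 + 4·2) = (0, 8)
Sw1 = (0, 32)
w1·Sw1 = 0·0 + 8·32 = 256; w1·w1 = 0·0 + 8·8 = 64
λ ≈ 256/64 = 4.00000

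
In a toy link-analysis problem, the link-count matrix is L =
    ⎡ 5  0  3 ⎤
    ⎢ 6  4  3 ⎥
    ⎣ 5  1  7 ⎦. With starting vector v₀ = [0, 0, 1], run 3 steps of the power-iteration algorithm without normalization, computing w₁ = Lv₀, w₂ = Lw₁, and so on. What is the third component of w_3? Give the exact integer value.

w1 = Lv₀ = (5·0 + 0·0 + 3·1; 6·0 + 4·0 + 3·1; 5·0 + 1·0 + 7·1) = (3, 3, 7)
w2 = Lw1 = (5·3 + 0·3 + 3·7; 6·3 + 4·3 + 3·7; 5·3 + 1·3 + 7·7) = (36, 51, 67)
w3 = Lw2 = (381, 621, 700)
The requested component of w3 is 700.

700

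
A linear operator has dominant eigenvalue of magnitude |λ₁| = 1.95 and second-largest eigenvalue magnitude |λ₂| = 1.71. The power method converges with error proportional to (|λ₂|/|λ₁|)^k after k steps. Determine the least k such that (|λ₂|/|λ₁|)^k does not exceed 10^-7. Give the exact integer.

|λ₂/λ₁| = 1.71/1.95 = 0.87692
Need k ≥ ln(10^-7) / ln(0.87692) = -16.1181 / -0.1313 ≈ 122.724
Smallest integer k satisfying the bound: 123

123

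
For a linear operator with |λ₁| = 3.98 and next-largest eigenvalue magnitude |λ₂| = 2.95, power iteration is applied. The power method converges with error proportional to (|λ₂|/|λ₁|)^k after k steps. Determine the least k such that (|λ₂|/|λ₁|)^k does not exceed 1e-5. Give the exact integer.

|λ₂/λ₁| = 2.95/3.98 = 0.74121
Need k ≥ ln(1e-5) / ln(0.74121) = -11.5129 / -0.2995 ≈ 38.443
Smallest integer k satisfying the bound: 39

39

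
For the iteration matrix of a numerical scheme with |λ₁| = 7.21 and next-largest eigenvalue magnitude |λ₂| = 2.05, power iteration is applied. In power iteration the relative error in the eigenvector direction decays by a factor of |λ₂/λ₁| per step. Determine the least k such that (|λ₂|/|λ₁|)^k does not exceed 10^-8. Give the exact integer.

15

|λ₂/λ₁| = 2.05/7.21 = 0.28433
Need k ≥ ln(10^-8) / ln(0.28433) = -18.4207 / -1.2576 ≈ 14.647
Smallest integer k satisfying the bound: 15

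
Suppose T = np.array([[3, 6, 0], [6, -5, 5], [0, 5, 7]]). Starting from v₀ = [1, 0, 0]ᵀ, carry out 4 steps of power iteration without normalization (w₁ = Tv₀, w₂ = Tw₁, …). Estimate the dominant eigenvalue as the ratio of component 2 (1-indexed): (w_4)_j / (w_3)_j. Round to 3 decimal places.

w1 = Tv₀ = (3, 6, 0)
w2 = Tw1 = (45, -12, 30)
w3 = Tw2 = (63, 480, 150)
w4 = Tw3 = (3069, -1272, 3450)
Ratio at component: -1272 / 480 = -2.650

-2.650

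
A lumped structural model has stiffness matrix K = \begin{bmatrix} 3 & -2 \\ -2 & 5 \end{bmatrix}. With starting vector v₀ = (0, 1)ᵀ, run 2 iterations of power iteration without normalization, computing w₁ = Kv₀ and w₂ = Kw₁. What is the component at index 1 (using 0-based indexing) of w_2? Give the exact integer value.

29

w1 = Kv₀ = (3·0 + (-2)·1; (-2)·0 + 5·1) = (-2, 5)
w2 = Kw1 = (3·(-2) + (-2)·5; (-2)·(-2) + 5·5) = (-16, 29)
The requested component of w2 is 29.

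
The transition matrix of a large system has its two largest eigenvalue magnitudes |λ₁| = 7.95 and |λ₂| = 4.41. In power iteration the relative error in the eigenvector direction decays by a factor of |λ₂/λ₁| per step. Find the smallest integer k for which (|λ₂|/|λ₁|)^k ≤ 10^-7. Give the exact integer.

28

|λ₂/λ₁| = 4.41/7.95 = 0.55472
Need k ≥ ln(10^-7) / ln(0.55472) = -16.1181 / -0.5893 ≈ 27.351
Smallest integer k satisfying the bound: 28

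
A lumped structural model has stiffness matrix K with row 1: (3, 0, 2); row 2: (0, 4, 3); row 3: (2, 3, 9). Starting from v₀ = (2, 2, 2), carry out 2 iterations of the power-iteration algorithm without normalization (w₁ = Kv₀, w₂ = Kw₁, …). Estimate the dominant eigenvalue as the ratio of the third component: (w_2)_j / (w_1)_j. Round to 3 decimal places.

w1 = Kv₀ = (10, 14, 28)
w2 = Kw1 = (86, 140, 314)
Ratio at component: 314 / 28 = 11.214

11.214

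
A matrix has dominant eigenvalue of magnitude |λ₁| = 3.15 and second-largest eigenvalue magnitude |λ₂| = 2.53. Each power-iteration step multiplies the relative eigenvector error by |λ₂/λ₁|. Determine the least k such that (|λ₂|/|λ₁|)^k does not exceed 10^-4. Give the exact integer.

43

|λ₂/λ₁| = 2.53/3.15 = 0.80317
Need k ≥ ln(10^-4) / ln(0.80317) = -9.2103 / -0.2192 ≈ 42.021
Smallest integer k satisfying the bound: 43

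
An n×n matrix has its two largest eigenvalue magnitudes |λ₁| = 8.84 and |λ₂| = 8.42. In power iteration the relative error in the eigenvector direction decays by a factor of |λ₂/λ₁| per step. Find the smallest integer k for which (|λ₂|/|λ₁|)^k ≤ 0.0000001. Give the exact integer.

332

|λ₂/λ₁| = 8.42/8.84 = 0.95249
Need k ≥ ln(0.0000001) / ln(0.95249) = -16.1181 / -0.0487 ≈ 331.123
Smallest integer k satisfying the bound: 332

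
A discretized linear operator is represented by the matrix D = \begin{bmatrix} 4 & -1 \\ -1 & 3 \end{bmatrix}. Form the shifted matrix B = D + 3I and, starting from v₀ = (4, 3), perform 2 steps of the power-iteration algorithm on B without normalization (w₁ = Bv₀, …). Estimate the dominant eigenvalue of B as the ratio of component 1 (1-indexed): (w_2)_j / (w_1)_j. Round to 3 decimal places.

μ ≈ 6.440

B = D + 3I has rows (7, -1); (-1, 6)
w1 = Bv₀ = (7·4 + (-1)·3; (-1)·4 + 6·3) = (25, 14)
w2 = Bw1 = (7·25 + (-1)·14; (-1)·25 + 6·14) = (161, 59)
Ratio: 161/25 = 6.440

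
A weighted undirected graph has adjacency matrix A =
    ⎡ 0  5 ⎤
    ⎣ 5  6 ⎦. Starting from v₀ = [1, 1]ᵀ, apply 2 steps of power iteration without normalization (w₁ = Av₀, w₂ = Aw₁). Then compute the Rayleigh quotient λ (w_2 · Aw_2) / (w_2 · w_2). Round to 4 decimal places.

λ ≈ 8.8215

w1 = Av₀ = (0·1 + 5·1; 5·1 + 6·1) = (5, 11)
w2 = Aw1 = (0·5 + 5·11; 5·5 + 6·11) = (55, 91)
Aw2 = (455, 821)
w2·Aw2 = 55·455 + 91·821 = 99736; w2·w2 = 55·55 + 91·91 = 11306
λ ≈ 99736/11306 = 8.8215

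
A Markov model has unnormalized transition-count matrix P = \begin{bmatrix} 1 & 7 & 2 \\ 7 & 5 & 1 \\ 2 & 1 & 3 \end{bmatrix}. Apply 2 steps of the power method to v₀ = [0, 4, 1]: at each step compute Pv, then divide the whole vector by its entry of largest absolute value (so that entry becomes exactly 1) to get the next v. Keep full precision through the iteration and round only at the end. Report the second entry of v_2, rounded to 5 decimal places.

Pv0 = (30.000000, 21.000000, 7.000000); divide by 30.000000 → v1 = (1.000000, 0.700000, 0.233333)
Pv1 = (6.366667, 10.733333, 3.400000); divide by 10.733333 → v2 = (0.593168, 1.000000, 0.316770)
Requested entry of v2: 322/322 = 1.00000

1.00000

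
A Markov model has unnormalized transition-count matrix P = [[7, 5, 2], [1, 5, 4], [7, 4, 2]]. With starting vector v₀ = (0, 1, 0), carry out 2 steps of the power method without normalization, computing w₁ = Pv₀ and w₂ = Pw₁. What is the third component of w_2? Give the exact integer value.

w1 = Pv₀ = (7·0 + 5·1 + 2·0; 1·0 + 5·1 + 4·0; 7·0 + 4·1 + 2·0) = (5, 5, 4)
w2 = Pw1 = (7·5 + 5·5 + 2·4; 1·5 + 5·5 + 4·4; 7·5 + 4·5 + 2·4) = (68, 46, 63)
The requested component of w2 is 63.

63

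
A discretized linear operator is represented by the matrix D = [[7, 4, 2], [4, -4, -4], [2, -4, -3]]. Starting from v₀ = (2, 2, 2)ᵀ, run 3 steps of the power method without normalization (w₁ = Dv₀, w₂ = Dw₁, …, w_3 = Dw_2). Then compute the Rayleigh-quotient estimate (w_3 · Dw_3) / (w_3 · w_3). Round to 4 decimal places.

w1 = Dv₀ = (26, -8, -10)
w2 = Dw1 = (130, 176, 114)
w3 = Dw2 = (1842, -640, -786)
Dw3 = (8762, 13072, 8602)
w3·Dw3 = 1842·8762 + (-640)·13072 + (-786)·8602 = 1012352; w3·w3 = 1842·1842 + (-640)·(-640) + (-786)·(-786) = 4420360
λ ≈ 1012352/4420360 = 0.2290

λ ≈ 0.2290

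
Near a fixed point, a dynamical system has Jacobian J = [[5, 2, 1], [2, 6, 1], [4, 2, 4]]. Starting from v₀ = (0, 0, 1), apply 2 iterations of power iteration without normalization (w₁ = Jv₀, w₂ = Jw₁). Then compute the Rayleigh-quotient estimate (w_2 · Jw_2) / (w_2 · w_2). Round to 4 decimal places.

w1 = Jv₀ = (5·0 + 2·0 + 1·1; 2·0 + 6·0 + 1·1; 4·0 + 2·0 + 4·1) = (1, 1, 4)
w2 = Jw1 = (5·1 + 2·1 + 1·4; 2·1 + 6·1 + 1·4; 4·1 + 2·1 + 4·4) = (11, 12, 22)
Jw2 = (101, 116, 156)
w2·Jw2 = 11·101 + 12·116 + 22·156 = 5935; w2·w2 = 11·11 + 12·12 + 22·22 = 749
λ ≈ 5935/749 = 7.9239

7.9239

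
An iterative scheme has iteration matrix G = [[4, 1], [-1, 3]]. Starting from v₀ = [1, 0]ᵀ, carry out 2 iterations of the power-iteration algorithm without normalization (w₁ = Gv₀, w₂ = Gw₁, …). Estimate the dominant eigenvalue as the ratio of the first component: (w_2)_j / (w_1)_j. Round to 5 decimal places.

w1 = Gv₀ = (4·1 + 1·0; (-1)·1 + 3·0) = (4, -1)
w2 = Gw1 = (4·4 + 1·(-1); (-1)·4 + 3·(-1)) = (15, -7)
Ratio at component: 15 / 4 = 3.75000

3.75000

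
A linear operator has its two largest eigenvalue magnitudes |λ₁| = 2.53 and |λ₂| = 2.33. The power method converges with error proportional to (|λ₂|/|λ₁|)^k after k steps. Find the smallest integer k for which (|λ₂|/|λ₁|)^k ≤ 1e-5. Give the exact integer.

140

|λ₂/λ₁| = 2.33/2.53 = 0.92095
Need k ≥ ln(1e-5) / ln(0.92095) = -11.5129 / -0.0824 ≈ 139.803
Smallest integer k satisfying the bound: 140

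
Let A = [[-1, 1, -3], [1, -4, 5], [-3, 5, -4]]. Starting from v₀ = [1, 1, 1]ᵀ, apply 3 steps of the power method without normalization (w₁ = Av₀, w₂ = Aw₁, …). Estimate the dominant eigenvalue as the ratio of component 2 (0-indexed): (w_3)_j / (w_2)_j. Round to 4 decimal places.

w1 = Av₀ = ((-1)·1 + 1·1 + (-3)·1; 1·1 + (-4)·1 + 5·1; (-3)·1 + 5·1 + (-4)·1) = (-3, 2, -2)
w2 = Aw1 = ((-1)·(-3) + 1·2 + (-3)·(-2); 1·(-3) + (-4)·2 + 5·(-2); (-3)·(-3) + 5·2 + (-4)·(-2)) = (11, -21, 27)
w3 = Aw2 = (-113, 230, -246)
Ratio at component: -246 / 27 = -9.1111

-9.1111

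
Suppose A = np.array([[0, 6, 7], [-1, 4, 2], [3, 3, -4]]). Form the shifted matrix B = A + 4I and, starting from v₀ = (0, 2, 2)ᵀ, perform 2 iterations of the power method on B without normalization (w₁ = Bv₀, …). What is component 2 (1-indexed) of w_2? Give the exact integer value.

146

B = A + 4I has rows (4, 6, 7); (-1, 8, 2); (3, 3, 0)
w1 = Bv₀ = (4·0 + 6·2 + 7·2; (-1)·0 + 8·2 + 2·2; 3·0 + 3·2 + 0·2) = (26, 20, 6)
w2 = Bw1 = (4·26 + 6·20 + 7·6; (-1)·26 + 8·20 + 2·6; 3·26 + 3·20 + 0·6) = (266, 146, 138)
Requested component of w2: 146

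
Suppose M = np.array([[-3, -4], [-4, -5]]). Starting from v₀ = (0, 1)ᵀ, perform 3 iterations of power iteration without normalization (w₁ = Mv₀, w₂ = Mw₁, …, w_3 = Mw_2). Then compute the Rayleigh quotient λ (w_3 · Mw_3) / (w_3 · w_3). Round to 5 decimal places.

w1 = Mv₀ = (-4, -5)
w2 = Mw1 = (32, 41)
w3 = Mw2 = (-260, -333)
Mw3 = (2112, 2705)
w3·Mw3 = (-260)·2112 + (-333)·2705 = -1449885; w3·w3 = (-260)·(-260) + (-333)·(-333) = 178489
λ ≈ -1449885/178489 = -8.12311

-8.12311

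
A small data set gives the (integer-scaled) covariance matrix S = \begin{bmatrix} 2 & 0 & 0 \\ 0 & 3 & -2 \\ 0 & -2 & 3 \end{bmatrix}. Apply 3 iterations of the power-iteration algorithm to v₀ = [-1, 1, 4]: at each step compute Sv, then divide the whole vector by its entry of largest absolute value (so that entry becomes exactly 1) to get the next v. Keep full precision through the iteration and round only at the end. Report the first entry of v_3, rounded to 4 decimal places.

-0.0421

Sv0 = (-2.00000, -5.00000, 10.00000); divide by 10.00000 → v1 = (-0.20000, -0.50000, 1.00000)
Sv1 = (-0.40000, -3.50000, 4.00000); divide by 4.00000 → v2 = (-0.10000, -0.87500, 1.00000)
Sv2 = (-0.20000, -4.62500, 4.75000); divide by 4.75000 → v3 = (-0.04211, -0.97368, 1.00000)
Requested entry of v3: -8/190 = -0.0421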